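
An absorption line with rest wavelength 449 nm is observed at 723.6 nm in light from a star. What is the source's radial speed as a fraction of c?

λ'/λ₀ = 1.6116 > 1 (redshift), so the source is receding.
λ'/λ₀ = √((1 + β)/(1 − β)) for a receding source ⇒ β = (r² − 1)/(r² + 1) with r = λ'/λ₀.
β = (2.5972 − 1)/(2.5972 + 1) ≈ 0.444.

0.444c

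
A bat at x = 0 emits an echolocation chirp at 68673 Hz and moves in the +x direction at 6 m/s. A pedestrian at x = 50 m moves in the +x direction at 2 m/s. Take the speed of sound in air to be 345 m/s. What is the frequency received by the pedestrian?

69483 Hz

The observer lies on the +x side, so the source is heading toward the observer and the observer is heading away from the source.
General Doppler shift: f' = f · (v − v_o)/(v − v_s).
f' = 68673 × (345 − 2)/(345 − 6) = 68673 × 343/339 ≈ 69483 Hz.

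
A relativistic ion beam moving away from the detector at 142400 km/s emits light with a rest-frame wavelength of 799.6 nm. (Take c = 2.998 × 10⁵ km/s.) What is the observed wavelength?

β = v/c = 142400/299800 = 0.4750.
Relativistic Doppler for wavelength: λ' = λ₀ · √((1 + β)/(1 − β)).
λ' = 799.6 × √(1.4750/0.5250) = 799.6 × 1.67613 ≈ 1340.2 nm.

1340.2 nm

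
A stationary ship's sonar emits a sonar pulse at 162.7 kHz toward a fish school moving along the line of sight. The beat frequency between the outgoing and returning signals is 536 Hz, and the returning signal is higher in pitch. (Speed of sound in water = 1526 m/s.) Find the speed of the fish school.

2.51 m/s

Double Doppler shift off a moving reflector: f₂ = f₀ · (v + u)/(v − u) (u > 0 toward emitter).
Returning signal is higher, so f₂ = f₀ + Δf = 162700 + 536 = 163236 Hz.
Rearranging, u = v · (f₂ − f₀)/(f₂ + f₀) = 1526 × 536/325936 ≈ 2.51 m/s.
So the fish school is moving at 2.51 m/s toward the emitter.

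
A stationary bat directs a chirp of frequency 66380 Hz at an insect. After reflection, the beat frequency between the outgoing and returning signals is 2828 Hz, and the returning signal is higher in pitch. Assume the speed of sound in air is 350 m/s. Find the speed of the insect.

7.3 m/s

Double Doppler shift off a moving reflector: f₂ = f₀ · (v + u)/(v − u) (u > 0 toward emitter).
Returning signal is higher, so f₂ = f₀ + Δf = 66380 + 2828 = 69208 Hz.
Rearranging, u = v · (f₂ − f₀)/(f₂ + f₀) = 350 × 2828/135588 ≈ 7.3 m/s.
So the insect is moving at 7.3 m/s toward the emitter.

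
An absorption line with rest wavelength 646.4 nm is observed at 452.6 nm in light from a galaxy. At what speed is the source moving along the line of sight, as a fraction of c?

λ'/λ₀ = 0.7002 < 1 (blueshift), so the source is approaching.
λ'/λ₀ = √((1 − β)/(1 + β)) for an approaching source ⇒ β = (1 − r²)/(1 + r²) with r = λ'/λ₀.
β = (1 − 0.4903)/(1 + 0.4903) ≈ 0.342.

0.342c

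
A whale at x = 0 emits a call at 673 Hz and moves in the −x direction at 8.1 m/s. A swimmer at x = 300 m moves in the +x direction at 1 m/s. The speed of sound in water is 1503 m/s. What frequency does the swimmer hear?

The observer lies on the +x side, so the source is heading away from the observer and the observer is heading away from the source.
Both move, so f' = f · (v − v_o)/(v + v_s).
f' = 673 × (1503 − 1)/(1503 + 8.1) = 673 × 1502/1511.1 ≈ 669 Hz.

669 Hz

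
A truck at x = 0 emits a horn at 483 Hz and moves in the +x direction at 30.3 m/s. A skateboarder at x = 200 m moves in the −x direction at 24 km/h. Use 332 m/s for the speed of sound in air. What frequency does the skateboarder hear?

24 km/h = 6.667 m/s.
The observer lies on the +x side, so the source is heading toward the observer and the observer is heading toward the source.
General Doppler shift: f' = f · (v + v_o)/(v − v_s).
f' = 483 × (332 + 6.667)/(332 − 30.3) = 483 × 338.67/301.7 ≈ 542 Hz.

542 Hz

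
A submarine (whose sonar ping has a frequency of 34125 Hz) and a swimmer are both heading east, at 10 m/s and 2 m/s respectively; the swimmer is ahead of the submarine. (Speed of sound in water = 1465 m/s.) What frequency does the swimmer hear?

The swimmer is ahead, so the submarine is moving toward it while the swimmer is moving away from the submarine.
General Doppler shift: f' = f · (v − v_o)/(v − v_s).
f' = 34125 × (1465 − 2)/(1465 − 10) = 34125 × 1463/1455 ≈ 34313 Hz.

34313 Hz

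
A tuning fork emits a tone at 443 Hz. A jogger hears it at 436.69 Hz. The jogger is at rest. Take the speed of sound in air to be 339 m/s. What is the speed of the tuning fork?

f' < f, so the tuning fork is receding.
f' = f · v/(v + v_s) ⇒ v_s = v · |1 − f/f'|.
v_s = 339 × |1 − 443/436.69| = 339 × 0.01445 ≈ 4.9 m/s.

4.9 m/s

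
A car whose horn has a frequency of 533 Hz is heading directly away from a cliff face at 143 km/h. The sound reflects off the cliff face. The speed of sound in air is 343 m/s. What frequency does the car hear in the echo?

422 Hz

143 km/h = 39.72 m/s.
The cliff face receives the sound from a moving source: f₁ = f₀ · v/(v + v_e) = 533 × 343/382.72 ≈ 478 Hz.
On the return leg the car is a moving observer: f₂ = f₁ · (v − v_e)/v = 478 × 303.28/343 ≈ 422 Hz.
Equivalently f₂ = f₀ · (v − v_e)/(v + v_e).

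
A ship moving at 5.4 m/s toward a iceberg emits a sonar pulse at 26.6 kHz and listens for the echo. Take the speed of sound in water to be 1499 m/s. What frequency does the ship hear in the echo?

26.8 kHz

The iceberg receives the sound from a moving source: f₁ = f₀ · v/(v − v_e) = 26.6 × 1499/1493.6 ≈ 26.7 kHz.
On the return leg the ship is a moving observer: f₂ = f₁ · (v + v_e)/v = 26.7 × 1504.4/1499 ≈ 26.8 kHz.
Equivalently f₂ = f₀ · (v + v_e)/(v − v_e).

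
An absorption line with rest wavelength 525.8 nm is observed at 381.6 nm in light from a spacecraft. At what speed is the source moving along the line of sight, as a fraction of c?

λ'/λ₀ = 0.7258 < 1 (blueshift), so the source is approaching.
λ'/λ₀ = √((1 − β)/(1 + β)) for an approaching source ⇒ β = (1 − r²)/(1 + r²) with r = λ'/λ₀.
β = (1 − 0.5267)/(1 + 0.5267) ≈ 0.310.

0.310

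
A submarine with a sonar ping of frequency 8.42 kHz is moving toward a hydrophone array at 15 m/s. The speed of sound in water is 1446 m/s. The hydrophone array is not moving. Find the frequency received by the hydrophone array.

With the source moving toward a stationary observer, f' = f · v/(v − v_s).
f' = 8.42 × 1446/(1446 − 15) = 8.42 × 1446/1431 ≈ 8.51 kHz.

8.51 kHz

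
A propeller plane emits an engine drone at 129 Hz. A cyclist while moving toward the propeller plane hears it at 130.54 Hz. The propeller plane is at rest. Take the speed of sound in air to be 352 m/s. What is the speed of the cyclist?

f' = f · (v + v_o)/v ⇒ v_o = v · |f'/f − 1|.
v_o = 352 × |130.54/129 − 1| = 352 × 0.01194 ≈ 4.2 m/s.

4.2 m/s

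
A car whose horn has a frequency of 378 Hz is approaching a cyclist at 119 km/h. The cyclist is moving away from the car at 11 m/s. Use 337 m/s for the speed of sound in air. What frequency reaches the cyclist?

405 Hz

119 km/h = 33.06 m/s.
General Doppler shift: f' = f · (v − v_o)/(v − v_s).
f' = 378 × (337 − 11)/(337 − 33.06) = 378 × 326/303.94 ≈ 405 Hz.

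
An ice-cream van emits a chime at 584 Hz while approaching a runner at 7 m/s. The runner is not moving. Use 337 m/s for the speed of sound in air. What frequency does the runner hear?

596 Hz

Moving source, stationary observer: f' = f · v/(v − v_s) since the source is approaching.
f' = 584 × 337/(337 − 7) = 584 × 337/330 ≈ 596 Hz.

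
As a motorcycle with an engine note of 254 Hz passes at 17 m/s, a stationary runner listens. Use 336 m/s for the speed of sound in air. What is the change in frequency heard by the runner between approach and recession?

Approaching: f₁ = f · v/(v − v_s) = 254 × 336/319 ≈ 267.5 Hz.
Receding: f₂ = f · v/(v + v_s) = 254 × 336/353 ≈ 241.8 Hz.
Drop: f₁ − f₂ = 2f·v·v_s/(v² − v_s²) = 2 × 254 × 336 × 17/(336² − 17²) ≈ 25.8 Hz.

25.8 Hz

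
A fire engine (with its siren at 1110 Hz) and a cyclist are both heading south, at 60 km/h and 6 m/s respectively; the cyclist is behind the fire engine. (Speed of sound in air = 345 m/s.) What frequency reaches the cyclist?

60 km/h = 16.67 m/s.
The cyclist is behind, so the fire engine is moving away from it while the cyclist is moving toward the fire engine.
General Doppler shift: f' = f · (v + v_o)/(v + v_s).
f' = 1110 × (345 + 6)/(345 + 16.67) = 1110 × 351/361.67 ≈ 1077 Hz.

1077 Hz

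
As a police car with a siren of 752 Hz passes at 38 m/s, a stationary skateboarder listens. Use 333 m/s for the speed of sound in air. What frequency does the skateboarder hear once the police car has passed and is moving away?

Receding: f₂ = f · v/(v + v_s) = 752 × 333/371 ≈ 675 Hz.

675 Hz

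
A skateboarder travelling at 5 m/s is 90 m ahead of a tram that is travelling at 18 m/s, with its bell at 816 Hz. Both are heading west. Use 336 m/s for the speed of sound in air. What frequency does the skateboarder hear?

849 Hz

The skateboarder is ahead, so the tram is moving toward it while the skateboarder is moving away from the tram.
Both move, so f' = f · (v − v_o)/(v − v_s).
f' = 816 × (336 − 5)/(336 − 18) = 816 × 331/318 ≈ 849 Hz.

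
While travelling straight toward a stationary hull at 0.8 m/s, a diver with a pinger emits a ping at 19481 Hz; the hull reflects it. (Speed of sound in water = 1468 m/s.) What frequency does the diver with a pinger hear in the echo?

The hull receives the sound from a moving source: f₁ = f₀ · v/(v − v_e) = 19481 × 1468/1467.2 ≈ 19492 Hz.
On the return leg the diver with a pinger is a moving observer: f₂ = f₁ · (v + v_e)/v = 19492 × 1468.8/1468 ≈ 19502 Hz.

19502 Hz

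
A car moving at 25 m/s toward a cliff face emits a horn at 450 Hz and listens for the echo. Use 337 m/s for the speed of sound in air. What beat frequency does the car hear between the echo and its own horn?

72 Hz

The cliff face receives the sound from a moving source: f₁ = f₀ · v/(v − v_e) = 450 × 337/312 ≈ 486.1 Hz.
On the return leg the car is a moving observer: f₂ = f₁ · (v + v_e)/v = 486.1 × 362/337 ≈ 522.1 Hz.
Beat against the emitted tone: |f₂ − f₀| = 2v_e·f₀/(v − v_e) = 2 × 25 × 450/312 ≈ 72 Hz.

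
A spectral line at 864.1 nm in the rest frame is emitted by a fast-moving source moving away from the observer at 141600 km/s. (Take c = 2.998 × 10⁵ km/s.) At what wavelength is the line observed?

1443.4 nm

β = v/c = 141600/299800 = 0.4723.
Relativistic Doppler for wavelength: λ' = λ₀ · √((1 + β)/(1 − β)).
λ' = 864.1 × √(1.4723/0.5277) = 864.1 × 1.67037 ≈ 1443.4 nm.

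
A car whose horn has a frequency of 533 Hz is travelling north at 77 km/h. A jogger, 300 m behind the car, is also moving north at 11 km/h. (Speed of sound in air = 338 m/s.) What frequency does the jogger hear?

506 Hz

77 km/h = 21.39 m/s; 11 km/h = 3.056 m/s.
The jogger is behind, so the car is moving away from it while the jogger is moving toward the car.
Both move, so f' = f · (v + v_o)/(v + v_s).
f' = 533 × (338 + 3.056)/(338 + 21.39) = 533 × 341.06/359.39 ≈ 506 Hz.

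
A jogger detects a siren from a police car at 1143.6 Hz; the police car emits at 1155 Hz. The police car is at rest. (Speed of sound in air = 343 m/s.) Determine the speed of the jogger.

f' < f, so the jogger is receding.
f' = f · (v − v_o)/v ⇒ v_o = v · |f'/f − 1|.
v_o = 343 × |1143.6/1155 − 1| = 343 × 0.00987 ≈ 3.4 m/s.

3.4 m/s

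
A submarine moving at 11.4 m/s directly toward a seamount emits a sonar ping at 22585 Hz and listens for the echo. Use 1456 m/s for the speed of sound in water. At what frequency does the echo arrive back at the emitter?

22941 Hz

The seamount receives the sound from a moving source: f₁ = f₀ · v/(v − v_e) = 22585 × 1456/1444.6 ≈ 22763 Hz.
On the return leg the submarine is a moving observer: f₂ = f₁ · (v + v_e)/v = 22763 × 1467.4/1456 ≈ 22941 Hz.
Equivalently f₂ = f₀ · (v + v_e)/(v − v_e).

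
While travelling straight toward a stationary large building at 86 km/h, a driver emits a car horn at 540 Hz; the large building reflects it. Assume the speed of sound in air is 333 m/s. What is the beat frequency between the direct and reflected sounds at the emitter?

83 Hz

86 km/h = 23.89 m/s.
The large building receives the sound from a moving source: f₁ = f₀ · v/(v − v_e) = 540 × 333/309.11 ≈ 581.7 Hz.
On the return leg the driver is a moving observer: f₂ = f₁ · (v + v_e)/v = 581.7 × 356.89/333 ≈ 623.5 Hz.
Beat against the emitted tone: |f₂ − f₀| = 2v_e·f₀/(v − v_e) = 2 × 23.89 × 540/309.11 ≈ 83 Hz.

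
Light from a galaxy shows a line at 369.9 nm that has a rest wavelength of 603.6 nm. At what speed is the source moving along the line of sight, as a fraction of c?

λ'/λ₀ = 0.6128 < 1 (blueshift), so the source is approaching.
λ'/λ₀ = √((1 − β)/(1 + β)) for an approaching source ⇒ β = (1 − r²)/(1 + r²) with r = λ'/λ₀.
β = (1 − 0.3756)/(1 + 0.3756) ≈ 0.454.

0.454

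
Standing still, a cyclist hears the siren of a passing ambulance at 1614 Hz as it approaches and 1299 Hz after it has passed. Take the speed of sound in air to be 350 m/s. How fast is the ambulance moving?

f₁/f₂ = (v + v_s)/(v − v_s), so v_s = v · (f₁ − f₂)/(f₁ + f₂).
v_s = 350 × (1614 − 1299)/(1614 + 1299) = 350 × 315/2913 ≈ 38 m/s.

38 m/s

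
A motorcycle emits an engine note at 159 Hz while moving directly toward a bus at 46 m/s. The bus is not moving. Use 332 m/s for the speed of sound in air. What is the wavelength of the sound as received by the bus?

Moving source, stationary observer: f' = f · v/(v − v_s) since the source is approaching.
f' = 159 × 332/(332 − 46) ≈ 185 Hz.
λ' = v/f' = 332/184.573 ≈ 1.80 m.

1.80 m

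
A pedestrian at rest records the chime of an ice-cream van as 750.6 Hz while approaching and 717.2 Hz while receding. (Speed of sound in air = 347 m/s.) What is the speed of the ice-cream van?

7.9 m/s

f₁/f₂ = (v + v_s)/(v − v_s), so v_s = v · (f₁ − f₂)/(f₁ + f₂).
v_s = 347 × (750.6 − 717.2)/(750.6 + 717.2) = 347 × 33.4/1467.8 ≈ 7.9 m/s.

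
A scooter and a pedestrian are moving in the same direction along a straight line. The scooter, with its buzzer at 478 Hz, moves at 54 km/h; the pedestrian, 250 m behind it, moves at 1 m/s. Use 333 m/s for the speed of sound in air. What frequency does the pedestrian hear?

459 Hz

54 km/h = 15 m/s.
The pedestrian is behind, so the scooter is moving away from it while the pedestrian is moving toward the scooter.
With source receding and observer approaching, f' = f · (v + v_o)/(v + v_s).
f' = 478 × (333 + 1)/(333 + 15) = 478 × 334/348 ≈ 459 Hz.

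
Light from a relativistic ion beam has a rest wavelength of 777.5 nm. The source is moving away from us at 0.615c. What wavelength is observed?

Relativistic Doppler for wavelength: λ' = λ₀ · √((1 + β)/(1 − β)).
λ' = 777.5 × √(1.6150/0.3850) = 777.5 × 2.04812 ≈ 1592.4 nm.

1592.4 nm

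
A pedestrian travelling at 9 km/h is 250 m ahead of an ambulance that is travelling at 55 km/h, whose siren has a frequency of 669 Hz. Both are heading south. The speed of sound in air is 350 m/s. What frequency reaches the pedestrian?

695 Hz

55 km/h = 15.28 m/s; 9 km/h = 2.5 m/s.
The pedestrian is ahead, so the ambulance is moving toward it while the pedestrian is moving away from the ambulance.
With source approaching and observer receding, f' = f · (v − v_o)/(v − v_s).
f' = 669 × (350 − 2.5)/(350 − 15.28) = 669 × 347.5/334.72 ≈ 695 Hz.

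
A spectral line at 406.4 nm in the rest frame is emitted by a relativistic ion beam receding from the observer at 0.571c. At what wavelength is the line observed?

Relativistic Doppler for wavelength: λ' = λ₀ · √((1 + β)/(1 − β)).
λ' = 406.4 × √(1.5710/0.4290) = 406.4 × 1.91364 ≈ 777.7 nm.

777.7 nm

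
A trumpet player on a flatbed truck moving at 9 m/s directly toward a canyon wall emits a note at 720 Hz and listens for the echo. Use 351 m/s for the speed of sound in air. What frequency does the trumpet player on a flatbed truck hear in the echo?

758 Hz

The canyon wall receives the sound from a moving source: f₁ = f₀ · v/(v − v_e) = 720 × 351/342 ≈ 739 Hz.
On the return leg the trumpet player on a flatbed truck is a moving observer: f₂ = f₁ · (v + v_e)/v = 739 × 360/351 ≈ 758 Hz.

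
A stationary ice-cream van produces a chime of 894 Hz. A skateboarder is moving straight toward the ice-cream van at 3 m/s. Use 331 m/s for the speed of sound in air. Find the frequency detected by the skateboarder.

Only the observer moves, toward the source, so f' = f · (v + v_o)/v.
f' = 894 × (331 + 3)/331 = 894 × 334/331 ≈ 902 Hz.

902 Hz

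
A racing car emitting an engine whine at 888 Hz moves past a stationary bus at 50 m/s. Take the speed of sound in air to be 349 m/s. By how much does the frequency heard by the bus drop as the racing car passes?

260 Hz

Approaching: f₁ = f · v/(v − v_s) = 888 × 349/299 ≈ 1036 Hz.
Receding: f₂ = f · v/(v + v_s) = 888 × 349/399 ≈ 777 Hz.
Drop: f₁ − f₂ = 2f·v·v_s/(v² − v_s²) = 2 × 888 × 349 × 50/(349² − 50²) ≈ 260 Hz.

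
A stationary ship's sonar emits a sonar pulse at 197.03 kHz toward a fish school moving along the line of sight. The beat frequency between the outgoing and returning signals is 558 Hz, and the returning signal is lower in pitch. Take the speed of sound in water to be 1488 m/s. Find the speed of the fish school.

2.11 m/s

Double Doppler shift off a moving reflector: f₂ = f₀ · (v + u)/(v − u) (u > 0 toward emitter).
Returning signal is lower, so f₂ = f₀ − Δf = 197030 − 558 = 196472 Hz.
Rearranging, u = v · (f₂ − f₀)/(f₂ + f₀) = 1488 × -558/393502 ≈ -2.11 m/s.
So the fish school is moving at 2.11 m/s away from the emitter.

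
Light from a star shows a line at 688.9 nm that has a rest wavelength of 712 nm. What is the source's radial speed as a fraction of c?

λ'/λ₀ = 0.9676 < 1 (blueshift), so the source is approaching.
λ'/λ₀ = √((1 − β)/(1 + β)) for an approaching source ⇒ β = (1 − r²)/(1 + r²) with r = λ'/λ₀.
β = (1 − 0.9362)/(1 + 0.9362) ≈ 0.033.

0.033c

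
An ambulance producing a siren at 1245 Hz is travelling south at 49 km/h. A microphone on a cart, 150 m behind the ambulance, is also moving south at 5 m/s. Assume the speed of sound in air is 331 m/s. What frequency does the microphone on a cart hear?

49 km/h = 13.61 m/s.
The microphone on a cart is behind, so the ambulance is moving away from it while the microphone on a cart is moving toward the ambulance.
General Doppler shift: f' = f · (v + v_o)/(v + v_s).
f' = 1245 × (331 + 5)/(331 + 13.61) = 1245 × 336/344.61 ≈ 1214 Hz.

1214 Hz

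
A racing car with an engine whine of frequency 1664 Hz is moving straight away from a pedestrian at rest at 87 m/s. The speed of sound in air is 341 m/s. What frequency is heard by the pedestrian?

1326 Hz

Moving source, stationary observer: f' = f · v/(v + v_s) since the source is receding.
f' = 1664 × 341/(341 + 87) = 1664 × 341/428 ≈ 1326 Hz.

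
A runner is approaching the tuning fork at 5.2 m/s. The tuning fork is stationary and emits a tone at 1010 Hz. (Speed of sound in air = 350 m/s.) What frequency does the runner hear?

Moving observer, stationary source: f' = f · (v + v_o)/v.
f' = 1010 × (350 + 5.2)/350 = 1010 × 355.2/350 ≈ 1025 Hz.

1025 Hz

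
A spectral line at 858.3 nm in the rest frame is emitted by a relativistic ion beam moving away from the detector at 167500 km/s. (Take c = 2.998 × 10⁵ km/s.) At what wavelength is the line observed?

β = v/c = 167500/299800 = 0.5587.
Relativistic Doppler for wavelength: λ' = λ₀ · √((1 + β)/(1 − β)).
λ' = 858.3 × √(1.5587/0.4413) = 858.3 × 1.87939 ≈ 1613.1 nm.

1613.1 nm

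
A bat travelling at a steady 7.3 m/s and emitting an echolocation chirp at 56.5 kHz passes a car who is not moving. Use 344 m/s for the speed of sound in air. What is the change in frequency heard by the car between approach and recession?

Approaching: f₁ = f · v/(v − v_s) = 56.5 × 344/336.7 ≈ 57.72 kHz.
Receding: f₂ = f · v/(v + v_s) = 56.5 × 344/351.3 ≈ 55.33 kHz.
Drop: f₁ − f₂ = 2f·v·v_s/(v² − v_s²) = 2 × 56.5 × 344 × 7.3/(344² − 7.3²) ≈ 2.40 kHz.

2.40 kHz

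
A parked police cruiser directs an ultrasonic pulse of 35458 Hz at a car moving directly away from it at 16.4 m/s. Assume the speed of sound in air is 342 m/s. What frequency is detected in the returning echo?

32213 Hz

The car first receives the wave as a moving observer: f₁ = f₀ · (v − u)/v = 35458 × (342 − 16.4)/342 ≈ 33758 Hz.
On reflection it acts as a source moving away from the stationary detector: f₂ = f₁ · v/(v + u) = 33758 × 342/358.4 ≈ 32213 Hz.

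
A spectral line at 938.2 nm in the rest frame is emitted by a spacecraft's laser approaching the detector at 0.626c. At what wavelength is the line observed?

450.0 nm

Relativistic Doppler for wavelength: λ' = λ₀ · √((1 − β)/(1 + β)).
λ' = 938.2 × √(0.3740/1.6260) = 938.2 × 0.47960 ≈ 450.0 nm.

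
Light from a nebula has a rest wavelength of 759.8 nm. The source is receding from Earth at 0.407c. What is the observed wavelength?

Relativistic Doppler for wavelength: λ' = λ₀ · √((1 + β)/(1 − β)).
λ' = 759.8 × √(1.4070/0.5930) = 759.8 × 1.54035 ≈ 1170.4 nm.

1170.4 nm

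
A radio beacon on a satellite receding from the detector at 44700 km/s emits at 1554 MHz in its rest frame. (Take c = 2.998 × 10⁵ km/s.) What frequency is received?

1337.2 MHz

β = v/c = 44700/299800 = 0.1491.
Relativistic Doppler for frequency: f' = f₀ · √((1 − β)/(1 + β)).
f' = 1554 × √(0.8509/1.1491) = 1554 × 0.86052 ≈ 1337.2 MHz.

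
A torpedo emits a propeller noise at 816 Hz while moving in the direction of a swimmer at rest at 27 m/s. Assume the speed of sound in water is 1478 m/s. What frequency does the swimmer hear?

Moving source, stationary observer: f' = f · v/(v − v_s) since the source is approaching.
f' = 816 × 1478/(1478 − 27) = 816 × 1478/1451 ≈ 831 Hz.

831 Hz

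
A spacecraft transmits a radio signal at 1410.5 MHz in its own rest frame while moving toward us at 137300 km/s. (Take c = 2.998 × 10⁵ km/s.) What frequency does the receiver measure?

β = v/c = 137300/299800 = 0.4580.
Relativistic Doppler for frequency: f' = f₀ · √((1 + β)/(1 − β)).
f' = 1410.5 × √(1.4580/0.5420) = 1410.5 × 1.64008 ≈ 2313.3 MHz.

2313.3 MHz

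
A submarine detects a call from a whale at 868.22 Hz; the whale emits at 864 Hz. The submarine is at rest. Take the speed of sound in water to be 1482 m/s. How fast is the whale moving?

f' > f, so the whale is approaching.
f' = f · v/(v − v_s) ⇒ v_s = v · |1 − f/f'|.
v_s = 1482 × |1 − 864/868.22| = 1482 × 0.004861 ≈ 7.2 m/s.

7.2 m/s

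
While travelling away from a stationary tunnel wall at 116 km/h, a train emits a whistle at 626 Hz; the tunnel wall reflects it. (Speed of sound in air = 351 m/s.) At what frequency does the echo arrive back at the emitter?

521 Hz

116 km/h = 32.22 m/s.
The tunnel wall receives the sound from a moving source: f₁ = f₀ · v/(v + v_e) = 626 × 351/383.22 ≈ 573 Hz.
On the return leg the train is a moving observer: f₂ = f₁ · (v − v_e)/v = 573 × 318.78/351 ≈ 521 Hz.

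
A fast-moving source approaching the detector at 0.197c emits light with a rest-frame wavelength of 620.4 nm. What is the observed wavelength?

508.1 nm

Relativistic Doppler for wavelength: λ' = λ₀ · √((1 − β)/(1 + β)).
λ' = 620.4 × √(0.8030/1.1970) = 620.4 × 0.81905 ≈ 508.1 nm.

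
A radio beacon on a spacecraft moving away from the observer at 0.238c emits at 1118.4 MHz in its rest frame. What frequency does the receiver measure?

Relativistic Doppler for frequency: f' = f₀ · √((1 − β)/(1 + β)).
f' = 1118.4 × √(0.7620/1.2380) = 1118.4 × 0.78454 ≈ 877.4 MHz.

877.4 MHz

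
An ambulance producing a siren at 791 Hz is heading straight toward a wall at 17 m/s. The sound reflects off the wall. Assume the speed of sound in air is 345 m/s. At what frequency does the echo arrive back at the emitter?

873 Hz

The wall receives the sound from a moving source: f₁ = f₀ · v/(v − v_e) = 791 × 345/328 ≈ 832 Hz.
On the return leg the ambulance is a moving observer: f₂ = f₁ · (v + v_e)/v = 832 × 362/345 ≈ 873 Hz.
Equivalently f₂ = f₀ · (v + v_e)/(v − v_e).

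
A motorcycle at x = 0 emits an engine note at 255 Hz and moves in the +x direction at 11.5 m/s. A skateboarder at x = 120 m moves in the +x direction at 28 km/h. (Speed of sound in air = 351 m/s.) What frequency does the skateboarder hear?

258 Hz

28 km/h = 7.778 m/s.
The observer lies on the +x side, so the source is heading toward the observer and the observer is heading away from the source.
General Doppler shift: f' = f · (v − v_o)/(v − v_s).
f' = 255 × (351 − 7.778)/(351 − 11.5) = 255 × 343.22/339.5 ≈ 258 Hz.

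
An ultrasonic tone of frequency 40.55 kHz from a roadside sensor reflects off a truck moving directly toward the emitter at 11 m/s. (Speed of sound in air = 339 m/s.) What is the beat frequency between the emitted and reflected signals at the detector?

2720 Hz

At the truck (a moving observer), f₁ = f₀ · (v + u)/v = 40.55 × 350/339 ≈ 41.87 kHz.
On reflection it acts as a source moving toward the stationary detector: f₂ = f₁ · v/(v − u) = 41.87 × 339/328 ≈ 43.27 kHz.
Equivalently f₂ = f₀ · (v + u)/(v − u).
Beat frequency (with f₀ = 40550 Hz): |f₂ − f₀| = 2u·f₀/(v − u) = 2 × 11 × 40550/328 ≈ 2720 Hz.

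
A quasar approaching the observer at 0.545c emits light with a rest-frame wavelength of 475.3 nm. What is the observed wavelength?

Relativistic Doppler for wavelength: λ' = λ₀ · √((1 − β)/(1 + β)).
λ' = 475.3 × √(0.4550/1.5450) = 475.3 × 0.54268 ≈ 257.9 nm.

257.9 nm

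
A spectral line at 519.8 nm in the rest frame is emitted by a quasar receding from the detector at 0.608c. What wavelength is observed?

1052.8 nm

Relativistic Doppler for wavelength: λ' = λ₀ · √((1 + β)/(1 − β)).
λ' = 519.8 × √(1.6080/0.3920) = 519.8 × 2.02535 ≈ 1052.8 nm.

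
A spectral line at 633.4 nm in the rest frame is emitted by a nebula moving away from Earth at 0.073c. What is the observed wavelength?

681.5 nm

Relativistic Doppler for wavelength: λ' = λ₀ · √((1 + β)/(1 − β)).
λ' = 633.4 × √(1.0730/0.9270) = 633.4 × 1.07587 ≈ 681.5 nm.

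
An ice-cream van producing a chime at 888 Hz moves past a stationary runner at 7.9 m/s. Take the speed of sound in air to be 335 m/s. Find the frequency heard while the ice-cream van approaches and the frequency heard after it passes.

909 Hz approaching; 868 Hz receding

Approaching: f₁ = f · v/(v − v_s) = 888 × 335/327.1 ≈ 909 Hz.
Receding: f₂ = f · v/(v + v_s) = 888 × 335/342.9 ≈ 868 Hz.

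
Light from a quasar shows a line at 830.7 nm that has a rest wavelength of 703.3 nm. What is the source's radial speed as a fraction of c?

λ'/λ₀ = 1.1811 > 1 (redshift), so the source is receding.
λ'/λ₀ = √((1 + β)/(1 − β)) for a receding source ⇒ β = (r² − 1)/(r² + 1) with r = λ'/λ₀.
β = (1.3951 − 1)/(1.3951 + 1) ≈ 0.165.

0.165c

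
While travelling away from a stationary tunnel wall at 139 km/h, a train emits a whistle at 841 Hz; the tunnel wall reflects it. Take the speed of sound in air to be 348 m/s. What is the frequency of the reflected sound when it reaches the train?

673 Hz

139 km/h = 38.61 m/s.
The tunnel wall receives the sound from a moving source: f₁ = f₀ · v/(v + v_e) = 841 × 348/386.61 ≈ 757 Hz.
On the return leg the train is a moving observer: f₂ = f₁ · (v − v_e)/v = 757 × 309.39/348 ≈ 673 Hz.
Equivalently f₂ = f₀ · (v − v_e)/(v + v_e).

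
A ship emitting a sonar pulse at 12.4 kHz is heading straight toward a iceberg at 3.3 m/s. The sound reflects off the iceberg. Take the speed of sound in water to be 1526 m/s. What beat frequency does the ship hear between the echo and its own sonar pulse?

53.7 Hz

The iceberg receives the sound from a moving source: f₁ = f₀ · v/(v − v_e) = 12.4 × 1526/1522.7 ≈ 12.4269 kHz.
On the return leg the ship is a moving observer: f₂ = f₁ · (v + v_e)/v = 12.4269 × 1529.3/1526 ≈ 12.4537 kHz.
Beat against the emitted tone (with f₀ = 12400 Hz): |f₂ − f₀| = 2v_e·f₀/(v − v_e) = 2 × 3.3 × 12400/1522.7 ≈ 53.7 Hz.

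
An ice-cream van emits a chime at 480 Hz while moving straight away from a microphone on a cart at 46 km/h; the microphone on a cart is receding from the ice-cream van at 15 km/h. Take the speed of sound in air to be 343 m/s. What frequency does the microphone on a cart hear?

46 km/h = 12.78 m/s; 15 km/h = 4.167 m/s.
General Doppler shift: f' = f · (v − v_o)/(v + v_s).
f' = 480 × (343 − 4.167)/(343 + 12.78) = 480 × 338.83/355.78 ≈ 457 Hz.

457 Hz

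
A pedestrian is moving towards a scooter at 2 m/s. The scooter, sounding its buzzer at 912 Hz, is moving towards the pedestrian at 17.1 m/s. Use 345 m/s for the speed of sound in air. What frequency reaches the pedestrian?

Both move, so f' = f · (v + v_o)/(v − v_s).
f' = 912 × (345 + 2)/(345 − 17.1) = 912 × 347/327.9 ≈ 965 Hz.

965 Hz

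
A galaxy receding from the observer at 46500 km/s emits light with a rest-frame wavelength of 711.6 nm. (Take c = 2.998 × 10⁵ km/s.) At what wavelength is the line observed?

β = v/c = 46500/299800 = 0.1551.
Relativistic Doppler for wavelength: λ' = λ₀ · √((1 + β)/(1 − β)).
λ' = 711.6 × √(1.1551/0.8449) = 711.6 × 1.16925 ≈ 832.0 nm.

832.0 nm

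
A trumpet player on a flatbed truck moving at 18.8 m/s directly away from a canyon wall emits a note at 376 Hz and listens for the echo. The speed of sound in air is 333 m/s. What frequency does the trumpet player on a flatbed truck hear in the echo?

336 Hz

The canyon wall receives the sound from a moving source: f₁ = f₀ · v/(v + v_e) = 376 × 333/351.8 ≈ 356 Hz.
On the return leg the trumpet player on a flatbed truck is a moving observer: f₂ = f₁ · (v − v_e)/v = 356 × 314.2/333 ≈ 336 Hz.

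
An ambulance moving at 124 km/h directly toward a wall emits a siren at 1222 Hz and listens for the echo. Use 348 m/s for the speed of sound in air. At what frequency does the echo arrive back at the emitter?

124 km/h = 34.44 m/s.
The wall receives the sound from a moving source: f₁ = f₀ · v/(v − v_e) = 1222 × 348/313.56 ≈ 1356 Hz.
On the return leg the ambulance is a moving observer: f₂ = f₁ · (v + v_e)/v = 1356 × 382.44/348 ≈ 1490 Hz.

1490 Hz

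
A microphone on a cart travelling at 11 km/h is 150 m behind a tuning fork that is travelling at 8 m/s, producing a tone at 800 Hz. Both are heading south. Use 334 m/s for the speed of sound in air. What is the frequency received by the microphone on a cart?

788 Hz

11 km/h = 3.056 m/s.
The microphone on a cart is behind, so the tuning fork is moving away from it while the microphone on a cart is moving toward the tuning fork.
With source receding and observer approaching, f' = f · (v + v_o)/(v + v_s).
f' = 800 × (334 + 3.056)/(334 + 8) = 800 × 337.06/342 ≈ 788 Hz.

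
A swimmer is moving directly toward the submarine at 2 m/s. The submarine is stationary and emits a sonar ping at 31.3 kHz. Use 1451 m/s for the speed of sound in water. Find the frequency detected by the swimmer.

Moving observer, stationary source: f' = f · (v + v_o)/v.
f' = 31.3 × (1451 + 2)/1451 = 31.3 × 1453/1451 ≈ 31.3 kHz.

31.3 kHz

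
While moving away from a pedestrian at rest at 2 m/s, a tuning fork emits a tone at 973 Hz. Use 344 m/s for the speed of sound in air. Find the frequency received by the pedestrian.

Only the source moves, away from the listener, so f' = f · v/(v + v_s).
f' = 973 × 344/(344 + 2) = 973 × 344/346 ≈ 967 Hz.

967 Hz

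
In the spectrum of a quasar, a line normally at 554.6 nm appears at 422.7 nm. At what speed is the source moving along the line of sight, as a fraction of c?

0.265c

λ'/λ₀ = 0.7622 < 1 (blueshift), so the source is approaching.
λ'/λ₀ = √((1 − β)/(1 + β)) for an approaching source ⇒ β = (1 − r²)/(1 + r²) with r = λ'/λ₀.
β = (1 − 0.5809)/(1 + 0.5809) ≈ 0.265.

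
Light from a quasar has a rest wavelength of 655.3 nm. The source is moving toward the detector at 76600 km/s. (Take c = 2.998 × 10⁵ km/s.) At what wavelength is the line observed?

β = v/c = 76600/299800 = 0.2555.
Relativistic Doppler for wavelength: λ' = λ₀ · √((1 − β)/(1 + β)).
λ' = 655.3 × √(0.7445/1.2555) = 655.3 × 0.77006 ≈ 504.6 nm.

504.6 nm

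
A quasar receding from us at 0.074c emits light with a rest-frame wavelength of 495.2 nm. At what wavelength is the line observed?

Relativistic Doppler for wavelength: λ' = λ₀ · √((1 + β)/(1 − β)).
λ' = 495.2 × √(1.0740/0.9260) = 495.2 × 1.07695 ≈ 533.3 nm.

533.3 nm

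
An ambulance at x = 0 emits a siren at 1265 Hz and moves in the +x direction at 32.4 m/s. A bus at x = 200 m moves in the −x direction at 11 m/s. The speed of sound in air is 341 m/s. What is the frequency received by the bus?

The observer lies on the +x side, so the source is heading toward the observer and the observer is heading toward the source.
General Doppler shift: f' = f · (v + v_o)/(v − v_s).
f' = 1265 × (341 + 11)/(341 − 32.4) = 1265 × 352/308.6 ≈ 1443 Hz.

1443 Hz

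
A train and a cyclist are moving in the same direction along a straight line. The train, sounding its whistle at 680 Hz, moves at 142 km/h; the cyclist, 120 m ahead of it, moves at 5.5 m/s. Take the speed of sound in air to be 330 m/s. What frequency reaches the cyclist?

759 Hz

142 km/h = 39.44 m/s.
The cyclist is ahead, so the train is moving toward it while the cyclist is moving away from the train.
With source approaching and observer receding, f' = f · (v − v_o)/(v − v_s).
f' = 680 × (330 − 5.5)/(330 − 39.44) = 680 × 324.5/290.56 ≈ 759 Hz.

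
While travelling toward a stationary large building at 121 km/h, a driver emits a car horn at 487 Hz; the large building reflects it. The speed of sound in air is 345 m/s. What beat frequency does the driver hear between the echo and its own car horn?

105 Hz

121 km/h = 33.61 m/s.
The large building receives the sound from a moving source: f₁ = f₀ · v/(v − v_e) = 487 × 345/311.39 ≈ 539.6 Hz.
On the return leg the driver is a moving observer: f₂ = f₁ · (v + v_e)/v = 539.6 × 378.61/345 ≈ 592.1 Hz.
Beat against the emitted tone: |f₂ − f₀| = 2v_e·f₀/(v − v_e) = 2 × 33.61 × 487/311.39 ≈ 105 Hz.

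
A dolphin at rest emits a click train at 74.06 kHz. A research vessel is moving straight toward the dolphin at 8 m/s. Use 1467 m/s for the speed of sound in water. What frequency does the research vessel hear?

74.5 kHz

Moving observer, stationary source: f' = f · (v + v_o)/v.
f' = 74.06 × (1467 + 8)/1467 = 74.06 × 1475/1467 ≈ 74.5 kHz.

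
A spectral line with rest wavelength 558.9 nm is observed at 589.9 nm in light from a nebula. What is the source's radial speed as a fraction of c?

λ'/λ₀ = 1.0555 > 1 (redshift), so the source is receding.
λ'/λ₀ = √((1 + β)/(1 − β)) for a receding source ⇒ β = (r² − 1)/(r² + 1) with r = λ'/λ₀.
β = (1.1140 − 1)/(1.1140 + 1) ≈ 0.054.

0.054c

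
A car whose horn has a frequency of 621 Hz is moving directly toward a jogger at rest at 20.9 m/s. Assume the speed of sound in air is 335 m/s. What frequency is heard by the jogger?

Moving source, stationary observer: f' = f · v/(v − v_s) since the source is approaching.
f' = 621 × 335/(335 − 20.9) = 621 × 335/314.1 ≈ 662 Hz.

662 Hz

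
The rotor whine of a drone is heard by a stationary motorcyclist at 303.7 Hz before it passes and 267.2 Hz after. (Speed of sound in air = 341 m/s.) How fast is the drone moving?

f₁/f₂ = (v + v_s)/(v − v_s), so v_s = v · (f₁ − f₂)/(f₁ + f₂).
v_s = 341 × (303.7 − 267.2)/(303.7 + 267.2) = 341 × 36.5/570.9 ≈ 21.8 m/s.

21.8 m/s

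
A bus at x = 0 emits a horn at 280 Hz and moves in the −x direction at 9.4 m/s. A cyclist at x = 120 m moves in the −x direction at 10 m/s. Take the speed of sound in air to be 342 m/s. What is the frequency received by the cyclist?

280 Hz

The observer lies on the +x side, so the source is heading away from the observer and the observer is heading toward the source.
General Doppler shift: f' = f · (v + v_o)/(v + v_s).
f' = 280 × (342 + 10)/(342 + 9.4) = 280 × 352/351.4 ≈ 280 Hz.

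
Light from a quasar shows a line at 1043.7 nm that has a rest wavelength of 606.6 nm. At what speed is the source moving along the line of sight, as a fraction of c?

λ'/λ₀ = 1.7206 > 1 (redshift), so the source is receding.
λ'/λ₀ = √((1 + β)/(1 − β)) for a receding source ⇒ β = (r² − 1)/(r² + 1) with r = λ'/λ₀.
β = (2.9604 − 1)/(2.9604 + 1) ≈ 0.495.

0.495c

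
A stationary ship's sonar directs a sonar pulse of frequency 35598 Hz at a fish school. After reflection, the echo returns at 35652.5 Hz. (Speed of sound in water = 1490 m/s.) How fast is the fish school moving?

Double Doppler shift off a moving reflector: f₂ = f₀ · (v + u)/(v − u) (u > 0 toward emitter).
Rearranging, u = v · (f₂ − f₀)/(f₂ + f₀) = 1490 × 54.5/71250.5 ≈ 1.14 m/s.
So the fish school is moving at 1.14 m/s toward the emitter.

1.14 m/s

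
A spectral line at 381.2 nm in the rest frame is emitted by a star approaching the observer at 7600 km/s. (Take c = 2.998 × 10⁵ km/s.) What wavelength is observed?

β = v/c = 7600/299800 = 0.0254.
Relativistic Doppler for wavelength: λ' = λ₀ · √((1 − β)/(1 + β)).
λ' = 381.2 × √(0.9746/1.0254) = 381.2 × 0.97496 ≈ 371.7 nm.

371.7 nm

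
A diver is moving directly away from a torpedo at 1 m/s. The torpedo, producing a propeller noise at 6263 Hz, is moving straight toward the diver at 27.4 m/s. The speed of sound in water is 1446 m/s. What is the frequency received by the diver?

6380 Hz

With source approaching and observer receding, f' = f · (v − v_o)/(v − v_s).
f' = 6263 × (1446 − 1)/(1446 − 27.4) = 6263 × 1445/1418.6 ≈ 6380 Hz.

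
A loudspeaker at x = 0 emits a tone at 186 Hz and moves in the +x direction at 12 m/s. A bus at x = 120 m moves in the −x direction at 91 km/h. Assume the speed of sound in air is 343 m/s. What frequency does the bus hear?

91 km/h = 25.28 m/s.
The observer lies on the +x side, so the source is heading toward the observer and the observer is heading toward the source.
General Doppler shift: f' = f · (v + v_o)/(v − v_s).
f' = 186 × (343 + 25.28)/(343 − 12) = 186 × 368.28/331 ≈ 207 Hz.

207 Hz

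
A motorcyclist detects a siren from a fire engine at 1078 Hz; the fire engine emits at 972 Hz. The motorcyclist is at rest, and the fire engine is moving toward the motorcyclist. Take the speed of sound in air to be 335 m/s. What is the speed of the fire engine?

f' = f · v/(v − v_s) ⇒ v_s = v · |1 − f/f'|.
v_s = 335 × |1 − 972/1078| = 335 × 0.09833 ≈ 33 m/s.

33 m/s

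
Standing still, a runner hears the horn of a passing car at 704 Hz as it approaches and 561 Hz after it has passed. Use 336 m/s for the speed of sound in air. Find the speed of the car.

f₁/f₂ = (v + v_s)/(v − v_s), so v_s = v · (f₁ − f₂)/(f₁ + f₂).
v_s = 336 × (704 − 561)/(704 + 561) = 336 × 143/1265 ≈ 38 m/s.

38 m/s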